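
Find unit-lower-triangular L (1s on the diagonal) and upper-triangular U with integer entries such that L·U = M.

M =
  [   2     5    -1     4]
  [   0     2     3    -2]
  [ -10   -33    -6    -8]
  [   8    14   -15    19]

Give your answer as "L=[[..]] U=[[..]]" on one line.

  r1 -= 0·r0 → [0,2,3,-2]
  r2 -= -5·r0 → [0,-8,-11,12]
  r3 -= 4·r0 → [0,-6,-11,3]
  r2 -= -4·r1 → [0,0,1,4]
  r3 -= -3·r1 → [0,0,-2,-3]
  r3 -= -2·r2 → [0,0,0,5]

L=[[1,0,0,0],[0,1,0,0],[-5,-4,1,0],[4,-3,-2,1]] U=[[2,5,-1,4],[0,2,3,-2],[0,0,1,4],[0,0,0,5]]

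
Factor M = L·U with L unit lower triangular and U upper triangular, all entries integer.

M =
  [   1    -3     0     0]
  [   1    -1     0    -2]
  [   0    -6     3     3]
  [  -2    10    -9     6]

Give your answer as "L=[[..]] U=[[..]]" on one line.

  row1 -= 1·row0 → [0,2,0,-2]
  row2 -= 0·row0 → [0,-6,3,3]
  row3 -= -2·row0 → [0,4,-9,6]
  row2 -= -3·row1 → [0,0,3,-3]
  row3 -= 2·row1 → [0,0,-9,10]
  row3 -= -3·row2 → [0,0,0,1]

L=[[1,0,0,0],[1,1,0,0],[0,-3,1,0],[-2,2,-3,1]] U=[[1,-3,0,0],[0,2,0,-2],[0,0,3,-3],[0,0,0,1]]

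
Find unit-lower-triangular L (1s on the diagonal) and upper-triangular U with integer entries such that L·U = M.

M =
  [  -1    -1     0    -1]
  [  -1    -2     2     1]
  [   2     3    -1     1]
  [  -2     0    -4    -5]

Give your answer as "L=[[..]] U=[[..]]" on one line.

  r1 -= 1·r0 → [0,-1,2,2]
  r2 -= -2·r0 → [0,1,-1,-1]
  r3 -= 2·r0 → [0,2,-4,-3]
  r2 -= -1·r1 → [0,0,1,1]
  r3 -= -2·r1 → [0,0,0,1]
  r3 -= 0·r2 → [0,0,0,1]

L=[[1,0,0,0],[1,1,0,0],[-2,-1,1,0],[2,-2,0,1]] U=[[-1,-1,0,-1],[0,-1,2,2],[0,0,1,1],[0,0,0,1]]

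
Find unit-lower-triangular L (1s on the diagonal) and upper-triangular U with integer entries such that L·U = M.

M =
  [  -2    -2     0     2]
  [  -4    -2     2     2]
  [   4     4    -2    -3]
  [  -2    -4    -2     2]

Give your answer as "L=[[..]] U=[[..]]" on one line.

L=[[1,0,0,0],[2,1,0,0],[-2,0,1,0],[1,-1,0,1]] U=[[-2,-2,0,2],[0,2,2,-2],[0,0,-2,1],[0,0,0,-2]]

  row1 -= 2·row0 → [0,2,2,-2]
  row2 -= -2·row0 → [0,0,-2,1]
  row3 -= 1·row0 → [0,-2,-2,0]
  row2 -= 0·row1 → [0,0,-2,1]
  row3 -= -1·row1 → [0,0,0,-2]
  row3 -= 0·row2 → [0,0,0,-2]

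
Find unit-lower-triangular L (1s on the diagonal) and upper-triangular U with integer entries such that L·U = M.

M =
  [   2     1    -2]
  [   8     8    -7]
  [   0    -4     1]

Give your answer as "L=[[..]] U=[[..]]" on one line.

L=[[1,0,0],[4,1,0],[0,-1,1]] U=[[2,1,-2],[0,4,1],[0,0,2]]

  r1 -= 4·r0 → [0,4,1]
  r2 -= 0·r0 → [0,-4,1]
  r2 -= -1·r1 → [0,0,2]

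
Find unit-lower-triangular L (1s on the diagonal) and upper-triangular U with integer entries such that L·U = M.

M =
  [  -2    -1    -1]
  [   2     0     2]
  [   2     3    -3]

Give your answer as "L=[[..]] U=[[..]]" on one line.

L=[[1,0,0],[-1,1,0],[-1,-2,1]] U=[[-2,-1,-1],[0,-1,1],[0,0,-2]]

  R1 -= -1·R0 → [0,-1,1]
  R2 -= -1·R0 → [0,2,-4]
  R2 -= -2·R1 → [0,0,-2]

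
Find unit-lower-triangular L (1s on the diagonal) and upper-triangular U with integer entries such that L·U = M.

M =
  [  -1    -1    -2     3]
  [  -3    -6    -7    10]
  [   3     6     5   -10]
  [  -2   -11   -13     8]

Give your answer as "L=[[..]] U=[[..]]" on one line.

L=[[1,0,0,0],[3,1,0,0],[-3,-1,1,0],[2,3,3,1]] U=[[-1,-1,-2,3],[0,-3,-1,1],[0,0,-2,0],[0,0,0,-1]]

  R1 -= 3·R0 → [0,-3,-1,1]
  R2 -= -3·R0 → [0,3,-1,-1]
  R3 -= 2·R0 → [0,-9,-9,2]
  R2 -= -1·R1 → [0,0,-2,0]
  R3 -= 3·R1 → [0,0,-6,-1]
  R3 -= 3·R2 → [0,0,0,-1]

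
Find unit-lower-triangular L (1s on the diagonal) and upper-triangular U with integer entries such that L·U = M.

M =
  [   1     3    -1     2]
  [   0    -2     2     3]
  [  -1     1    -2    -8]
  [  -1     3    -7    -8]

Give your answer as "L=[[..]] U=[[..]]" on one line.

  r1 -= 0·r0 → [0,-2,2,3]
  r2 -= -1·r0 → [0,4,-3,-6]
  r3 -= -1·r0 → [0,6,-8,-6]
  r2 -= -2·r1 → [0,0,1,0]
  r3 -= -3·r1 → [0,0,-2,3]
  r3 -= -2·r2 → [0,0,0,3]

L=[[1,0,0,0],[0,1,0,0],[-1,-2,1,0],[-1,-3,-2,1]] U=[[1,3,-1,2],[0,-2,2,3],[0,0,1,0],[0,0,0,3]]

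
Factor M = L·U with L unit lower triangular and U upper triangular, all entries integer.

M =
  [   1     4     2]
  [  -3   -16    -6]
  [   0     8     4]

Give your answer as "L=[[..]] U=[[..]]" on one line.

  row1 -= -3·row0 → [0,-4,0]
  row2 -= 0·row0 → [0,8,4]
  row2 -= -2·row1 → [0,0,4]

L=[[1,0,0],[-3,1,0],[0,-2,1]] U=[[1,4,2],[0,-4,0],[0,0,4]]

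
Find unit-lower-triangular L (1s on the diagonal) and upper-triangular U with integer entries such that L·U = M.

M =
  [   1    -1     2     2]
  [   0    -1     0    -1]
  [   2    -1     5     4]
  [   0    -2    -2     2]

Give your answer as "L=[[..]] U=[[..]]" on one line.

  R1 -= 0·R0 → [0,-1,0,-1]
  R2 -= 2·R0 → [0,1,1,0]
  R3 -= 0·R0 → [0,-2,-2,2]
  R2 -= -1·R1 → [0,0,1,-1]
  R3 -= 2·R1 → [0,0,-2,4]
  R3 -= -2·R2 → [0,0,0,2]

L=[[1,0,0,0],[0,1,0,0],[2,-1,1,0],[0,2,-2,1]] U=[[1,-1,2,2],[0,-1,0,-1],[0,0,1,-1],[0,0,0,2]]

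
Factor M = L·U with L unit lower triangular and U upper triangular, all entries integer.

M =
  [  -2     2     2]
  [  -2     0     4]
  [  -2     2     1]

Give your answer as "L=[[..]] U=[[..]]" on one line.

L=[[1,0,0],[1,1,0],[1,0,1]] U=[[-2,2,2],[0,-2,2],[0,0,-1]]

  row1 -= 1·row0 → [0,-2,2]
  row2 -= 1·row0 → [0,0,-1]
  row2 -= 0·row1 → [0,0,-1]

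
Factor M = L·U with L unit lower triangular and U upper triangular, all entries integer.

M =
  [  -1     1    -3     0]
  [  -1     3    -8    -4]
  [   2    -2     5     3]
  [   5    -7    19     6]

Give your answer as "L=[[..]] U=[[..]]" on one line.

  row1 -= 1·row0 → [0,2,-5,-4]
  row2 -= -2·row0 → [0,0,-1,3]
  row3 -= -5·row0 → [0,-2,4,6]
  row2 -= 0·row1 → [0,0,-1,3]
  row3 -= -1·row1 → [0,0,-1,2]
  row3 -= 1·row2 → [0,0,0,-1]

L=[[1,0,0,0],[1,1,0,0],[-2,0,1,0],[-5,-1,1,1]] U=[[-1,1,-3,0],[0,2,-5,-4],[0,0,-1,3],[0,0,0,-1]]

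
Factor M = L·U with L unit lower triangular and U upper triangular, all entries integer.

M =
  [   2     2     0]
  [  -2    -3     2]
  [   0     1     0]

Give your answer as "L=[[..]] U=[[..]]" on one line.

L=[[1,0,0],[-1,1,0],[0,-1,1]] U=[[2,2,0],[0,-1,2],[0,0,2]]

  r1 -= -1·r0 → [0,-1,2]
  r2 -= 0·r0 → [0,1,0]
  r2 -= -1·r1 → [0,0,2]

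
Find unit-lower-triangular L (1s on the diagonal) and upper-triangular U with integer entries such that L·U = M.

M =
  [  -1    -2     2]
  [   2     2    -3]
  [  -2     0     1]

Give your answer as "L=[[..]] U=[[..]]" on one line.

  R1 -= -2·R0 → [0,-2,1]
  R2 -= 2·R0 → [0,4,-3]
  R2 -= -2·R1 → [0,0,-1]

L=[[1,0,0],[-2,1,0],[2,-2,1]] U=[[-1,-2,2],[0,-2,1],[0,0,-1]]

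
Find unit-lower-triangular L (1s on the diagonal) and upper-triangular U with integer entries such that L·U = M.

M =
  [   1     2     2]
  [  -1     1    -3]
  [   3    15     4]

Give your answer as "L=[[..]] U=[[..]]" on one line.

L=[[1,0,0],[-1,1,0],[3,3,1]] U=[[1,2,2],[0,3,-1],[0,0,1]]

  row1 -= -1·row0 → [0,3,-1]
  row2 -= 3·row0 → [0,9,-2]
  row2 -= 3·row1 → [0,0,1]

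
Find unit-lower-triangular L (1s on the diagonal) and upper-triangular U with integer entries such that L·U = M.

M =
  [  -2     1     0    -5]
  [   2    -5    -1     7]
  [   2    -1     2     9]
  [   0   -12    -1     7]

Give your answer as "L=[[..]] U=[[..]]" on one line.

  r1 -= -1·r0 → [0,-4,-1,2]
  r2 -= -1·r0 → [0,0,2,4]
  r3 -= 0·r0 → [0,-12,-1,7]
  r2 -= 0·r1 → [0,0,2,4]
  r3 -= 3·r1 → [0,0,2,1]
  r3 -= 1·r2 → [0,0,0,-3]

L=[[1,0,0,0],[-1,1,0,0],[-1,0,1,0],[0,3,1,1]] U=[[-2,1,0,-5],[0,-4,-1,2],[0,0,2,4],[0,0,0,-3]]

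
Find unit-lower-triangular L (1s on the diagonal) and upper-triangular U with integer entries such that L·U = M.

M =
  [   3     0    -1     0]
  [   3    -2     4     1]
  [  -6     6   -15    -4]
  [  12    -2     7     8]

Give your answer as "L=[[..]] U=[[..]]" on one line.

L=[[1,0,0,0],[1,1,0,0],[-2,-3,1,0],[4,1,-3,1]] U=[[3,0,-1,0],[0,-2,5,1],[0,0,-2,-1],[0,0,0,4]]

  R1 -= 1·R0 → [0,-2,5,1]
  R2 -= -2·R0 → [0,6,-17,-4]
  R3 -= 4·R0 → [0,-2,11,8]
  R2 -= -3·R1 → [0,0,-2,-1]
  R3 -= 1·R1 → [0,0,6,7]
  R3 -= -3·R2 → [0,0,0,4]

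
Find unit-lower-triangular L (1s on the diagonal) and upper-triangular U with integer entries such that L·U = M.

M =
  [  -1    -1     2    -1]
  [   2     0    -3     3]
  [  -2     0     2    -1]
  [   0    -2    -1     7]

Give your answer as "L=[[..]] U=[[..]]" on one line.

L=[[1,0,0,0],[-2,1,0,0],[2,-1,1,0],[0,1,2,1]] U=[[-1,-1,2,-1],[0,-2,1,1],[0,0,-1,2],[0,0,0,2]]

  row1 -= -2·row0 → [0,-2,1,1]
  row2 -= 2·row0 → [0,2,-2,1]
  row3 -= 0·row0 → [0,-2,-1,7]
  row2 -= -1·row1 → [0,0,-1,2]
  row3 -= 1·row1 → [0,0,-2,6]
  row3 -= 2·row2 → [0,0,0,2]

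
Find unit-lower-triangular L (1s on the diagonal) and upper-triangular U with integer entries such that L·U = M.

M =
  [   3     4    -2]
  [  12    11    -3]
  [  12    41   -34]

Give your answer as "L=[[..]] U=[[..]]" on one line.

L=[[1,0,0],[4,1,0],[4,-5,1]] U=[[3,4,-2],[0,-5,5],[0,0,-1]]

  row1 -= 4·row0 → [0,-5,5]
  row2 -= 4·row0 → [0,25,-26]
  row2 -= -5·row1 → [0,0,-1]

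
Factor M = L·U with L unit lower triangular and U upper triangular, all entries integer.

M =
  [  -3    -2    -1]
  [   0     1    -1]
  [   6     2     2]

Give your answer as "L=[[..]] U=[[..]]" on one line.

L=[[1,0,0],[0,1,0],[-2,-2,1]] U=[[-3,-2,-1],[0,1,-1],[0,0,-2]]

  R1 -= 0·R0 → [0,1,-1]
  R2 -= -2·R0 → [0,-2,0]
  R2 -= -2·R1 → [0,0,-2]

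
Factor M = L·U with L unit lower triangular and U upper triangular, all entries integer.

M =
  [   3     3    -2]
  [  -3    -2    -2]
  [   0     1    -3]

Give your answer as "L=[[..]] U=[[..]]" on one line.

  row1 -= -1·row0 → [0,1,-4]
  row2 -= 0·row0 → [0,1,-3]
  row2 -= 1·row1 → [0,0,1]

L=[[1,0,0],[-1,1,0],[0,1,1]] U=[[3,3,-2],[0,1,-4],[0,0,1]]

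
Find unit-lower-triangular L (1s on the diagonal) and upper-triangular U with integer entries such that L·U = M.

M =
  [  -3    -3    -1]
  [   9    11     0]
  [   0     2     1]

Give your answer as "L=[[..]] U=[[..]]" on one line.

L=[[1,0,0],[-3,1,0],[0,1,1]] U=[[-3,-3,-1],[0,2,-3],[0,0,4]]

  R1 -= -3·R0 → [0,2,-3]
  R2 -= 0·R0 → [0,2,1]
  R2 -= 1·R1 → [0,0,4]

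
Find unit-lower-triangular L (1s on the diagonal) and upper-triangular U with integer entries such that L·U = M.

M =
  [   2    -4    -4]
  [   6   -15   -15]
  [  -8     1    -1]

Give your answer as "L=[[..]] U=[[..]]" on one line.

L=[[1,0,0],[3,1,0],[-4,5,1]] U=[[2,-4,-4],[0,-3,-3],[0,0,-2]]

  R1 -= 3·R0 → [0,-3,-3]
  R2 -= -4·R0 → [0,-15,-17]
  R2 -= 5·R1 → [0,0,-2]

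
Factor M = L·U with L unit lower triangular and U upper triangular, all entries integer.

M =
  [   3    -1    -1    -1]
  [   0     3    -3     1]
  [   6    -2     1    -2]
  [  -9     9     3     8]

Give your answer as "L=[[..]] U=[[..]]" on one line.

  row1 -= 0·row0 → [0,3,-3,1]
  row2 -= 2·row0 → [0,0,3,0]
  row3 -= -3·row0 → [0,6,0,5]
  row2 -= 0·row1 → [0,0,3,0]
  row3 -= 2·row1 → [0,0,6,3]
  row3 -= 2·row2 → [0,0,0,3]

L=[[1,0,0,0],[0,1,0,0],[2,0,1,0],[-3,2,2,1]] U=[[3,-1,-1,-1],[0,3,-3,1],[0,0,3,0],[0,0,0,3]]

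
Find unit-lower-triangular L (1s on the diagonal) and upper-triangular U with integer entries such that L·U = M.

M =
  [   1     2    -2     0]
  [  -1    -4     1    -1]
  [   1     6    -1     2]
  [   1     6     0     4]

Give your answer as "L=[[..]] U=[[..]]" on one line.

L=[[1,0,0,0],[-1,1,0,0],[1,-2,1,0],[1,-2,0,1]] U=[[1,2,-2,0],[0,-2,-1,-1],[0,0,-1,0],[0,0,0,2]]

  R1 -= -1·R0 → [0,-2,-1,-1]
  R2 -= 1·R0 → [0,4,1,2]
  R3 -= 1·R0 → [0,4,2,4]
  R2 -= -2·R1 → [0,0,-1,0]
  R3 -= -2·R1 → [0,0,0,2]
  R3 -= 0·R2 → [0,0,0,2]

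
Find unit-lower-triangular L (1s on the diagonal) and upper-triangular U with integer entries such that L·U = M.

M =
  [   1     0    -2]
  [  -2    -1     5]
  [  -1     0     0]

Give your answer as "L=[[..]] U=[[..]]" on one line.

L=[[1,0,0],[-2,1,0],[-1,0,1]] U=[[1,0,-2],[0,-1,1],[0,0,-2]]

  r1 -= -2·r0 → [0,-1,1]
  r2 -= -1·r0 → [0,0,-2]
  r2 -= 0·r1 → [0,0,-2]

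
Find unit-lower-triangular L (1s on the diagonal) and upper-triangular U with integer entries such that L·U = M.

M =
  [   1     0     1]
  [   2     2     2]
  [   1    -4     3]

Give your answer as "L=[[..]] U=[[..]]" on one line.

L=[[1,0,0],[2,1,0],[1,-2,1]] U=[[1,0,1],[0,2,0],[0,0,2]]

  R1 -= 2·R0 → [0,2,0]
  R2 -= 1·R0 → [0,-4,2]
  R2 -= -2·R1 → [0,0,2]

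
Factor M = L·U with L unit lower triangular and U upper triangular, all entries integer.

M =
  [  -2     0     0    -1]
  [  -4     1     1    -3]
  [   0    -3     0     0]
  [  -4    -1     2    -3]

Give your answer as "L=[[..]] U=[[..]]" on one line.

  r1 -= 2·r0 → [0,1,1,-1]
  r2 -= 0·r0 → [0,-3,0,0]
  r3 -= 2·r0 → [0,-1,2,-1]
  r2 -= -3·r1 → [0,0,3,-3]
  r3 -= -1·r1 → [0,0,3,-2]
  r3 -= 1·r2 → [0,0,0,1]

L=[[1,0,0,0],[2,1,0,0],[0,-3,1,0],[2,-1,1,1]] U=[[-2,0,0,-1],[0,1,1,-1],[0,0,3,-3],[0,0,0,1]]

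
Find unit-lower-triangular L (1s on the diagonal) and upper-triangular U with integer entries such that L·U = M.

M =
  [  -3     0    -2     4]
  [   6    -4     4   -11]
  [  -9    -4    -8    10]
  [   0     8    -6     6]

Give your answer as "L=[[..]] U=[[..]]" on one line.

  r1 -= -2·r0 → [0,-4,0,-3]
  r2 -= 3·r0 → [0,-4,-2,-2]
  r3 -= 0·r0 → [0,8,-6,6]
  r2 -= 1·r1 → [0,0,-2,1]
  r3 -= -2·r1 → [0,0,-6,0]
  r3 -= 3·r2 → [0,0,0,-3]

L=[[1,0,0,0],[-2,1,0,0],[3,1,1,0],[0,-2,3,1]] U=[[-3,0,-2,4],[0,-4,0,-3],[0,0,-2,1],[0,0,0,-3]]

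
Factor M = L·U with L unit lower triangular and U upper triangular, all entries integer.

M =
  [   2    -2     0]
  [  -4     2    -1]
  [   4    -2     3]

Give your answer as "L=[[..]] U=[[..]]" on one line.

  R1 -= -2·R0 → [0,-2,-1]
  R2 -= 2·R0 → [0,2,3]
  R2 -= -1·R1 → [0,0,2]

L=[[1,0,0],[-2,1,0],[2,-1,1]] U=[[2,-2,0],[0,-2,-1],[0,0,2]]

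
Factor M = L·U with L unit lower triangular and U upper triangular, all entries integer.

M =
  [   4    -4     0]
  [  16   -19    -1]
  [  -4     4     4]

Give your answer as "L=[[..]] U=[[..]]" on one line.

  R1 -= 4·R0 → [0,-3,-1]
  R2 -= -1·R0 → [0,0,4]
  R2 -= 0·R1 → [0,0,4]

L=[[1,0,0],[4,1,0],[-1,0,1]] U=[[4,-4,0],[0,-3,-1],[0,0,4]]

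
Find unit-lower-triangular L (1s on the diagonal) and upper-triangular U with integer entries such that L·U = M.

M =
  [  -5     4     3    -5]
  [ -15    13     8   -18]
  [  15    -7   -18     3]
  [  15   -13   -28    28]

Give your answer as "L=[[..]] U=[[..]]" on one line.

L=[[1,0,0,0],[3,1,0,0],[-3,5,1,0],[-3,-1,5,1]] U=[[-5,4,3,-5],[0,1,-1,-3],[0,0,-4,3],[0,0,0,-5]]

  r1 -= 3·r0 → [0,1,-1,-3]
  r2 -= -3·r0 → [0,5,-9,-12]
  r3 -= -3·r0 → [0,-1,-19,13]
  r2 -= 5·r1 → [0,0,-4,3]
  r3 -= -1·r1 → [0,0,-20,10]
  r3 -= 5·r2 → [0,0,0,-5]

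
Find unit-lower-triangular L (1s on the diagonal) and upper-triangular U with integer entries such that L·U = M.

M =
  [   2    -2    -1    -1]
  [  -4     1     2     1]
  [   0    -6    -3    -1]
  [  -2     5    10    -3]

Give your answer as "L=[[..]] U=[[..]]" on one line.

L=[[1,0,0,0],[-2,1,0,0],[0,2,1,0],[-1,-1,-3,1]] U=[[2,-2,-1,-1],[0,-3,0,-1],[0,0,-3,1],[0,0,0,-2]]

  r1 -= -2·r0 → [0,-3,0,-1]
  r2 -= 0·r0 → [0,-6,-3,-1]
  r3 -= -1·r0 → [0,3,9,-4]
  r2 -= 2·r1 → [0,0,-3,1]
  r3 -= -1·r1 → [0,0,9,-5]
  r3 -= -3·r2 → [0,0,0,-2]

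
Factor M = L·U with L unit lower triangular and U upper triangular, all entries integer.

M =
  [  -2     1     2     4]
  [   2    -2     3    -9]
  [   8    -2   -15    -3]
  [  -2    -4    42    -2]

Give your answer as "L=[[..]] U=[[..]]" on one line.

L=[[1,0,0,0],[-1,1,0,0],[-4,-2,1,0],[1,5,5,1]] U=[[-2,1,2,4],[0,-1,5,-5],[0,0,3,3],[0,0,0,4]]

  r1 -= -1·r0 → [0,-1,5,-5]
  r2 -= -4·r0 → [0,2,-7,13]
  r3 -= 1·r0 → [0,-5,40,-6]
  r2 -= -2·r1 → [0,0,3,3]
  r3 -= 5·r1 → [0,0,15,19]
  r3 -= 5·r2 → [0,0,0,4]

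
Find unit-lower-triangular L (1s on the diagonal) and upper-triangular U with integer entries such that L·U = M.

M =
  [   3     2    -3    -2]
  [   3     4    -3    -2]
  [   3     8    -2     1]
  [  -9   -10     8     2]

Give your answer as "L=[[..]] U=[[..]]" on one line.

  r1 -= 1·r0 → [0,2,0,0]
  r2 -= 1·r0 → [0,6,1,3]
  r3 -= -3·r0 → [0,-4,-1,-4]
  r2 -= 3·r1 → [0,0,1,3]
  r3 -= -2·r1 → [0,0,-1,-4]
  r3 -= -1·r2 → [0,0,0,-1]

L=[[1,0,0,0],[1,1,0,0],[1,3,1,0],[-3,-2,-1,1]] U=[[3,2,-3,-2],[0,2,0,0],[0,0,1,3],[0,0,0,-1]]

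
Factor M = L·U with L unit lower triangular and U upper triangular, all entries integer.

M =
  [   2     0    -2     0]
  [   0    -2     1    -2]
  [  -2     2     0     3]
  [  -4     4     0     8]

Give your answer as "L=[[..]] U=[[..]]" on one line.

L=[[1,0,0,0],[0,1,0,0],[-1,-1,1,0],[-2,-2,2,1]] U=[[2,0,-2,0],[0,-2,1,-2],[0,0,-1,1],[0,0,0,2]]

  row1 -= 0·row0 → [0,-2,1,-2]
  row2 -= -1·row0 → [0,2,-2,3]
  row3 -= -2·row0 → [0,4,-4,8]
  row2 -= -1·row1 → [0,0,-1,1]
  row3 -= -2·row1 → [0,0,-2,4]
  row3 -= 2·row2 → [0,0,0,2]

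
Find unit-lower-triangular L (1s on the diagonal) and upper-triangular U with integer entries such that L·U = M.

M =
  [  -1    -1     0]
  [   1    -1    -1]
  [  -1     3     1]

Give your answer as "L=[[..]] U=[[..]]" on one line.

  row1 -= -1·row0 → [0,-2,-1]
  row2 -= 1·row0 → [0,4,1]
  row2 -= -2·row1 → [0,0,-1]

L=[[1,0,0],[-1,1,0],[1,-2,1]] U=[[-1,-1,0],[0,-2,-1],[0,0,-1]]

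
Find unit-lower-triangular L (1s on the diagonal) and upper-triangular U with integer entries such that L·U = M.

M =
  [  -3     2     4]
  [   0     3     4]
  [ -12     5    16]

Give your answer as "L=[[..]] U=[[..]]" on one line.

L=[[1,0,0],[0,1,0],[4,-1,1]] U=[[-3,2,4],[0,3,4],[0,0,4]]

  R1 -= 0·R0 → [0,3,4]
  R2 -= 4·R0 → [0,-3,0]
  R2 -= -1·R1 → [0,0,4]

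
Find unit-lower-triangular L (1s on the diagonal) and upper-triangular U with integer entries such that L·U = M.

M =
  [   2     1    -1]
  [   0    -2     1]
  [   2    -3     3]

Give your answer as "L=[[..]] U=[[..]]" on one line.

L=[[1,0,0],[0,1,0],[1,2,1]] U=[[2,1,-1],[0,-2,1],[0,0,2]]

  R1 -= 0·R0 → [0,-2,1]
  R2 -= 1·R0 → [0,-4,4]
  R2 -= 2·R1 → [0,0,2]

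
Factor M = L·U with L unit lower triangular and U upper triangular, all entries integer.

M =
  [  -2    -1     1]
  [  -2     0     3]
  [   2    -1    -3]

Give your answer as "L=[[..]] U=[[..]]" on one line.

L=[[1,0,0],[1,1,0],[-1,-2,1]] U=[[-2,-1,1],[0,1,2],[0,0,2]]

  r1 -= 1·r0 → [0,1,2]
  r2 -= -1·r0 → [0,-2,-2]
  r2 -= -2·r1 → [0,0,2]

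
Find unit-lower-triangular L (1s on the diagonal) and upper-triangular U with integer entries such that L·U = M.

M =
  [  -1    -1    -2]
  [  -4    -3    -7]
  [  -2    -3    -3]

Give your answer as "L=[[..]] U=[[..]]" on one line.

L=[[1,0,0],[4,1,0],[2,-1,1]] U=[[-1,-1,-2],[0,1,1],[0,0,2]]

  r1 -= 4·r0 → [0,1,1]
  r2 -= 2·r0 → [0,-1,1]
  r2 -= -1·r1 → [0,0,2]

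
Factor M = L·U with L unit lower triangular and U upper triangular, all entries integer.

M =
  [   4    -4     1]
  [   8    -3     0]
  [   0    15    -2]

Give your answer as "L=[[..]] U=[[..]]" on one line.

  row1 -= 2·row0 → [0,5,-2]
  row2 -= 0·row0 → [0,15,-2]
  row2 -= 3·row1 → [0,0,4]

L=[[1,0,0],[2,1,0],[0,3,1]] U=[[4,-4,1],[0,5,-2],[0,0,4]]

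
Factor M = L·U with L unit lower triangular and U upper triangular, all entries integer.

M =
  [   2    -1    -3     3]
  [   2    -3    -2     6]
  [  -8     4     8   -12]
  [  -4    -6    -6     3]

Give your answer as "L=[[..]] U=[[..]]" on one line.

  r1 -= 1·r0 → [0,-2,1,3]
  r2 -= -4·r0 → [0,0,-4,0]
  r3 -= -2·r0 → [0,-8,-12,9]
  r2 -= 0·r1 → [0,0,-4,0]
  r3 -= 4·r1 → [0,0,-16,-3]
  r3 -= 4·r2 → [0,0,0,-3]

L=[[1,0,0,0],[1,1,0,0],[-4,0,1,0],[-2,4,4,1]] U=[[2,-1,-3,3],[0,-2,1,3],[0,0,-4,0],[0,0,0,-3]]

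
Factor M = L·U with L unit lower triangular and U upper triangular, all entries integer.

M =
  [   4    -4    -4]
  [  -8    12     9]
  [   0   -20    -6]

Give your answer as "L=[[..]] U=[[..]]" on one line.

L=[[1,0,0],[-2,1,0],[0,-5,1]] U=[[4,-4,-4],[0,4,1],[0,0,-1]]

  r1 -= -2·r0 → [0,4,1]
  r2 -= 0·r0 → [0,-20,-6]
  r2 -= -5·r1 → [0,0,-1]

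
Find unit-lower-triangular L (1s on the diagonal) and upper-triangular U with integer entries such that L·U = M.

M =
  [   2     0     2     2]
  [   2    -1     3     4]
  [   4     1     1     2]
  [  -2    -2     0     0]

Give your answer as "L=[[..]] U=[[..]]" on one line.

L=[[1,0,0,0],[1,1,0,0],[2,-1,1,0],[-1,2,0,1]] U=[[2,0,2,2],[0,-1,1,2],[0,0,-2,0],[0,0,0,-2]]

  r1 -= 1·r0 → [0,-1,1,2]
  r2 -= 2·r0 → [0,1,-3,-2]
  r3 -= -1·r0 → [0,-2,2,2]
  r2 -= -1·r1 → [0,0,-2,0]
  r3 -= 2·r1 → [0,0,0,-2]
  r3 -= 0·r2 → [0,0,0,-2]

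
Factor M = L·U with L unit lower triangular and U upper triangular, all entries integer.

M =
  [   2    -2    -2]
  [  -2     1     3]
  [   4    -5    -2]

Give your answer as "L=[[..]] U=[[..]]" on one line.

  r1 -= -1·r0 → [0,-1,1]
  r2 -= 2·r0 → [0,-1,2]
  r2 -= 1·r1 → [0,0,1]

L=[[1,0,0],[-1,1,0],[2,1,1]] U=[[2,-2,-2],[0,-1,1],[0,0,1]]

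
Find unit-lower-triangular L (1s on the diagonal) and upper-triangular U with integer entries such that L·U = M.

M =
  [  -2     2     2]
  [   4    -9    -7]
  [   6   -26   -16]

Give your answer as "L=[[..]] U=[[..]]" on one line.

  row1 -= -2·row0 → [0,-5,-3]
  row2 -= -3·row0 → [0,-20,-10]
  row2 -= 4·row1 → [0,0,2]

L=[[1,0,0],[-2,1,0],[-3,4,1]] U=[[-2,2,2],[0,-5,-3],[0,0,2]]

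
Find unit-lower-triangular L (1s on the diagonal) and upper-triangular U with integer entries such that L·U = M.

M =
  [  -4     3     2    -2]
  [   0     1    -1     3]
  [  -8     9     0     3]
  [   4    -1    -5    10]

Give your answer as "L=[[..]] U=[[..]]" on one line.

L=[[1,0,0,0],[0,1,0,0],[2,3,1,0],[-1,2,1,1]] U=[[-4,3,2,-2],[0,1,-1,3],[0,0,-1,-2],[0,0,0,4]]

  R1 -= 0·R0 → [0,1,-1,3]
  R2 -= 2·R0 → [0,3,-4,7]
  R3 -= -1·R0 → [0,2,-3,8]
  R2 -= 3·R1 → [0,0,-1,-2]
  R3 -= 2·R1 → [0,0,-1,2]
  R3 -= 1·R2 → [0,0,0,4]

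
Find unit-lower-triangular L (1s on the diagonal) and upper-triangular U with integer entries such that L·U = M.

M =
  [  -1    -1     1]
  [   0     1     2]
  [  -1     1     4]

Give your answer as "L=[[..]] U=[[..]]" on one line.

L=[[1,0,0],[0,1,0],[1,2,1]] U=[[-1,-1,1],[0,1,2],[0,0,-1]]

  r1 -= 0·r0 → [0,1,2]
  r2 -= 1·r0 → [0,2,3]
  r2 -= 2·r1 → [0,0,-1]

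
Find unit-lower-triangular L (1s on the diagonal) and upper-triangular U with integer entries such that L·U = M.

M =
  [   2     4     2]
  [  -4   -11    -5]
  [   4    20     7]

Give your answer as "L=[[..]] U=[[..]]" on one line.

  r1 -= -2·r0 → [0,-3,-1]
  r2 -= 2·r0 → [0,12,3]
  r2 -= -4·r1 → [0,0,-1]

L=[[1,0,0],[-2,1,0],[2,-4,1]] U=[[2,4,2],[0,-3,-1],[0,0,-1]]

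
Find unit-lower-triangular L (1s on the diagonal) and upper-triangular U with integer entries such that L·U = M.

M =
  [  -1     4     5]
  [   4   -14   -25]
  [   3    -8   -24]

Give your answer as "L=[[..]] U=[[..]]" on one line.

L=[[1,0,0],[-4,1,0],[-3,2,1]] U=[[-1,4,5],[0,2,-5],[0,0,1]]

  r1 -= -4·r0 → [0,2,-5]
  r2 -= -3·r0 → [0,4,-9]
  r2 -= 2·r1 → [0,0,1]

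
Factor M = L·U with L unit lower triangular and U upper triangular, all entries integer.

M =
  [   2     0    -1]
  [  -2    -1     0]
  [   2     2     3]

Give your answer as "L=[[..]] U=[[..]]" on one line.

  row1 -= -1·row0 → [0,-1,-1]
  row2 -= 1·row0 → [0,2,4]
  row2 -= -2·row1 → [0,0,2]

L=[[1,0,0],[-1,1,0],[1,-2,1]] U=[[2,0,-1],[0,-1,-1],[0,0,2]]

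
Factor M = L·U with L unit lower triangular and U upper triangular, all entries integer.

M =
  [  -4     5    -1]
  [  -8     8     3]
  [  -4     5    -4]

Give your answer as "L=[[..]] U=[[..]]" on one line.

  row1 -= 2·row0 → [0,-2,5]
  row2 -= 1·row0 → [0,0,-3]
  row2 -= 0·row1 → [0,0,-3]

L=[[1,0,0],[2,1,0],[1,0,1]] U=[[-4,5,-1],[0,-2,5],[0,0,-3]]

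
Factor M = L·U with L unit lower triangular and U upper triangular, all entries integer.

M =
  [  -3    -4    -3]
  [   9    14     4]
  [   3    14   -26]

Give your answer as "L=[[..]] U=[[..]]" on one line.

  row1 -= -3·row0 → [0,2,-5]
  row2 -= -1·row0 → [0,10,-29]
  row2 -= 5·row1 → [0,0,-4]

L=[[1,0,0],[-3,1,0],[-1,5,1]] U=[[-3,-4,-3],[0,2,-5],[0,0,-4]]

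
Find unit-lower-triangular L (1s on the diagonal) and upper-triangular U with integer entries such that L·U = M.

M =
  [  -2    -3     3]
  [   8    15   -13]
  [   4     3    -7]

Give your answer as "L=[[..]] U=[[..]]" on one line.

  row1 -= -4·row0 → [0,3,-1]
  row2 -= -2·row0 → [0,-3,-1]
  row2 -= -1·row1 → [0,0,-2]

L=[[1,0,0],[-4,1,0],[-2,-1,1]] U=[[-2,-3,3],[0,3,-1],[0,0,-2]]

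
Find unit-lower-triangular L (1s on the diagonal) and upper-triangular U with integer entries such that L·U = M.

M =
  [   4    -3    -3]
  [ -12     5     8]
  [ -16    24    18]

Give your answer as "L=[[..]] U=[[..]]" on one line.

L=[[1,0,0],[-3,1,0],[-4,-3,1]] U=[[4,-3,-3],[0,-4,-1],[0,0,3]]

  r1 -= -3·r0 → [0,-4,-1]
  r2 -= -4·r0 → [0,12,6]
  r2 -= -3·r1 → [0,0,3]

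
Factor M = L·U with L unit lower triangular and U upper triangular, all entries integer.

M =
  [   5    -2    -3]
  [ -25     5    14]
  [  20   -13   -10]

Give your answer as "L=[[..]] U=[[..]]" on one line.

  row1 -= -5·row0 → [0,-5,-1]
  row2 -= 4·row0 → [0,-5,2]
  row2 -= 1·row1 → [0,0,3]

L=[[1,0,0],[-5,1,0],[4,1,1]] U=[[5,-2,-3],[0,-5,-1],[0,0,3]]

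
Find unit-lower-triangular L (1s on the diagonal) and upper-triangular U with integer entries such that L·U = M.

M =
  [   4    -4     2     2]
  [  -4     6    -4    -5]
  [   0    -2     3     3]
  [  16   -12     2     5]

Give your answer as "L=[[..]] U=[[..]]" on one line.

  row1 -= -1·row0 → [0,2,-2,-3]
  row2 -= 0·row0 → [0,-2,3,3]
  row3 -= 4·row0 → [0,4,-6,-3]
  row2 -= -1·row1 → [0,0,1,0]
  row3 -= 2·row1 → [0,0,-2,3]
  row3 -= -2·row2 → [0,0,0,3]

L=[[1,0,0,0],[-1,1,0,0],[0,-1,1,0],[4,2,-2,1]] U=[[4,-4,2,2],[0,2,-2,-3],[0,0,1,0],[0,0,0,3]]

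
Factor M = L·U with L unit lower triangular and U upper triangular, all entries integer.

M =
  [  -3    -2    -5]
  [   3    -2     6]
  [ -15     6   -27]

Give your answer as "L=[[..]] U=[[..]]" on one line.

  row1 -= -1·row0 → [0,-4,1]
  row2 -= 5·row0 → [0,16,-2]
  row2 -= -4·row1 → [0,0,2]

L=[[1,0,0],[-1,1,0],[5,-4,1]] U=[[-3,-2,-5],[0,-4,1],[0,0,2]]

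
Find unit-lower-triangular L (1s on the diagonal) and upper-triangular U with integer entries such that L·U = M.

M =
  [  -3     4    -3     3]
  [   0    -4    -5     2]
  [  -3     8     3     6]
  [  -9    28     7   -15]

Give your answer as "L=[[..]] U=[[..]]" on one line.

  R1 -= 0·R0 → [0,-4,-5,2]
  R2 -= 1·R0 → [0,4,6,3]
  R3 -= 3·R0 → [0,16,16,-24]
  R2 -= -1·R1 → [0,0,1,5]
  R3 -= -4·R1 → [0,0,-4,-16]
  R3 -= -4·R2 → [0,0,0,4]

L=[[1,0,0,0],[0,1,0,0],[1,-1,1,0],[3,-4,-4,1]] U=[[-3,4,-3,3],[0,-4,-5,2],[0,0,1,5],[0,0,0,4]]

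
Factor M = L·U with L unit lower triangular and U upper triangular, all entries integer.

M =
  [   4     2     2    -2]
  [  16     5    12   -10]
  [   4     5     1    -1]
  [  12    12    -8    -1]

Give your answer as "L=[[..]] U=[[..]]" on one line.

L=[[1,0,0,0],[4,1,0,0],[1,-1,1,0],[3,-2,-2,1]] U=[[4,2,2,-2],[0,-3,4,-2],[0,0,3,-1],[0,0,0,-1]]

  row1 -= 4·row0 → [0,-3,4,-2]
  row2 -= 1·row0 → [0,3,-1,1]
  row3 -= 3·row0 → [0,6,-14,5]
  row2 -= -1·row1 → [0,0,3,-1]
  row3 -= -2·row1 → [0,0,-6,1]
  row3 -= -2·row2 → [0,0,0,-1]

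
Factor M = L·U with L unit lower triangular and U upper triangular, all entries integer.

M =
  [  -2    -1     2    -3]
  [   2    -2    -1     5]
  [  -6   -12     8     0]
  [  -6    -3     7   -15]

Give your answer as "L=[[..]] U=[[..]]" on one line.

  R1 -= -1·R0 → [0,-3,1,2]
  R2 -= 3·R0 → [0,-9,2,9]
  R3 -= 3·R0 → [0,0,1,-6]
  R2 -= 3·R1 → [0,0,-1,3]
  R3 -= 0·R1 → [0,0,1,-6]
  R3 -= -1·R2 → [0,0,0,-3]

L=[[1,0,0,0],[-1,1,0,0],[3,3,1,0],[3,0,-1,1]] U=[[-2,-1,2,-3],[0,-3,1,2],[0,0,-1,3],[0,0,0,-3]]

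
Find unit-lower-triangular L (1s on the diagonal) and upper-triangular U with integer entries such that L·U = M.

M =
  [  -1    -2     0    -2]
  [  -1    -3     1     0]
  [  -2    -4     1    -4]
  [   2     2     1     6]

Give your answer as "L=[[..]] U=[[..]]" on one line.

L=[[1,0,0,0],[1,1,0,0],[2,0,1,0],[-2,2,-1,1]] U=[[-1,-2,0,-2],[0,-1,1,2],[0,0,1,0],[0,0,0,-2]]

  r1 -= 1·r0 → [0,-1,1,2]
  r2 -= 2·r0 → [0,0,1,0]
  r3 -= -2·r0 → [0,-2,1,2]
  r2 -= 0·r1 → [0,0,1,0]
  r3 -= 2·r1 → [0,0,-1,-2]
  r3 -= -1·r2 → [0,0,0,-2]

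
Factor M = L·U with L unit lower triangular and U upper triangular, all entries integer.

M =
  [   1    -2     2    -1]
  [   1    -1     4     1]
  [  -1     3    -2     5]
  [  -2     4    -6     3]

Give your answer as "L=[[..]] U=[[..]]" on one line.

L=[[1,0,0,0],[1,1,0,0],[-1,1,1,0],[-2,0,1,1]] U=[[1,-2,2,-1],[0,1,2,2],[0,0,-2,2],[0,0,0,-1]]

  row1 -= 1·row0 → [0,1,2,2]
  row2 -= -1·row0 → [0,1,0,4]
  row3 -= -2·row0 → [0,0,-2,1]
  row2 -= 1·row1 → [0,0,-2,2]
  row3 -= 0·row1 → [0,0,-2,1]
  row3 -= 1·row2 → [0,0,0,-1]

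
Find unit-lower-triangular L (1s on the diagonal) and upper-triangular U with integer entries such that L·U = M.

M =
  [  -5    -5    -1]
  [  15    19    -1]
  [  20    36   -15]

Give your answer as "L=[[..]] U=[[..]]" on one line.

  R1 -= -3·R0 → [0,4,-4]
  R2 -= -4·R0 → [0,16,-19]
  R2 -= 4·R1 → [0,0,-3]

L=[[1,0,0],[-3,1,0],[-4,4,1]] U=[[-5,-5,-1],[0,4,-4],[0,0,-3]]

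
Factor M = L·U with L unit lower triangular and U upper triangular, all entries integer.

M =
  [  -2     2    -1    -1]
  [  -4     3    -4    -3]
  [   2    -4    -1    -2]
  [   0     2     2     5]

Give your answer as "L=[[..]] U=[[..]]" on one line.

L=[[1,0,0,0],[2,1,0,0],[-1,2,1,0],[0,-2,-1,1]] U=[[-2,2,-1,-1],[0,-1,-2,-1],[0,0,2,-1],[0,0,0,2]]

  row1 -= 2·row0 → [0,-1,-2,-1]
  row2 -= -1·row0 → [0,-2,-2,-3]
  row3 -= 0·row0 → [0,2,2,5]
  row2 -= 2·row1 → [0,0,2,-1]
  row3 -= -2·row1 → [0,0,-2,3]
  row3 -= -1·row2 → [0,0,0,2]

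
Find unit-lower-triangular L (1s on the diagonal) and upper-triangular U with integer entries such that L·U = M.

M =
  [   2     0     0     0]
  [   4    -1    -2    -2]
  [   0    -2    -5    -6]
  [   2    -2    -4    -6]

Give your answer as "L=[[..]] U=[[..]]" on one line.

  r1 -= 2·r0 → [0,-1,-2,-2]
  r2 -= 0·r0 → [0,-2,-5,-6]
  r3 -= 1·r0 → [0,-2,-4,-6]
  r2 -= 2·r1 → [0,0,-1,-2]
  r3 -= 2·r1 → [0,0,0,-2]
  r3 -= 0·r2 → [0,0,0,-2]

L=[[1,0,0,0],[2,1,0,0],[0,2,1,0],[1,2,0,1]] U=[[2,0,0,0],[0,-1,-2,-2],[0,0,-1,-2],[0,0,0,-2]]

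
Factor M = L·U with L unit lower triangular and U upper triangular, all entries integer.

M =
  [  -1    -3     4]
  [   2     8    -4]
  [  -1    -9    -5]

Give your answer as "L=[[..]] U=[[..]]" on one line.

  row1 -= -2·row0 → [0,2,4]
  row2 -= 1·row0 → [0,-6,-9]
  row2 -= -3·row1 → [0,0,3]

L=[[1,0,0],[-2,1,0],[1,-3,1]] U=[[-1,-3,4],[0,2,4],[0,0,3]]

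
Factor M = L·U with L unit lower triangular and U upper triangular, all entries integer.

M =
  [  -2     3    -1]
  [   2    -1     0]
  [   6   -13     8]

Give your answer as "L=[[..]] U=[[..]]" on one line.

  row1 -= -1·row0 → [0,2,-1]
  row2 -= -3·row0 → [0,-4,5]
  row2 -= -2·row1 → [0,0,3]

L=[[1,0,0],[-1,1,0],[-3,-2,1]] U=[[-2,3,-1],[0,2,-1],[0,0,3]]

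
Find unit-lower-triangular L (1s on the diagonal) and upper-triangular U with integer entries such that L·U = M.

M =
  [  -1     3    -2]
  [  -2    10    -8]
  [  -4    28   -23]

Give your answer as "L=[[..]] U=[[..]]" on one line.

  row1 -= 2·row0 → [0,4,-4]
  row2 -= 4·row0 → [0,16,-15]
  row2 -= 4·row1 → [0,0,1]

L=[[1,0,0],[2,1,0],[4,4,1]] U=[[-1,3,-2],[0,4,-4],[0,0,1]]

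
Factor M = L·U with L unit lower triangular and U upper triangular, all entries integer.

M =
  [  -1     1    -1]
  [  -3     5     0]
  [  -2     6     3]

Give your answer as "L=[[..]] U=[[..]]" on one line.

  R1 -= 3·R0 → [0,2,3]
  R2 -= 2·R0 → [0,4,5]
  R2 -= 2·R1 → [0,0,-1]

L=[[1,0,0],[3,1,0],[2,2,1]] U=[[-1,1,-1],[0,2,3],[0,0,-1]]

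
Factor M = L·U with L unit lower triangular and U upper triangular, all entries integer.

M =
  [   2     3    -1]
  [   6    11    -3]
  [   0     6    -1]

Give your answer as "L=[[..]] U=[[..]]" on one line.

L=[[1,0,0],[3,1,0],[0,3,1]] U=[[2,3,-1],[0,2,0],[0,0,-1]]

  row1 -= 3·row0 → [0,2,0]
  row2 -= 0·row0 → [0,6,-1]
  row2 -= 3·row1 → [0,0,-1]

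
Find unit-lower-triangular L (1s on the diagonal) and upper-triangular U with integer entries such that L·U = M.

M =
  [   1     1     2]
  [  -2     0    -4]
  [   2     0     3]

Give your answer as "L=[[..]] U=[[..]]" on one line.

  r1 -= -2·r0 → [0,2,0]
  r2 -= 2·r0 → [0,-2,-1]
  r2 -= -1·r1 → [0,0,-1]

L=[[1,0,0],[-2,1,0],[2,-1,1]] U=[[1,1,2],[0,2,0],[0,0,-1]]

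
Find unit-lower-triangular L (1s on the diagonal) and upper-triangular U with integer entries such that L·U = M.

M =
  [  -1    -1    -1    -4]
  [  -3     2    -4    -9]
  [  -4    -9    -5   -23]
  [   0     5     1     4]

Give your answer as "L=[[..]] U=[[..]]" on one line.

L=[[1,0,0,0],[3,1,0,0],[4,-1,1,0],[0,1,-1,1]] U=[[-1,-1,-1,-4],[0,5,-1,3],[0,0,-2,-4],[0,0,0,-3]]

  r1 -= 3·r0 → [0,5,-1,3]
  r2 -= 4·r0 → [0,-5,-1,-7]
  r3 -= 0·r0 → [0,5,1,4]
  r2 -= -1·r1 → [0,0,-2,-4]
  r3 -= 1·r1 → [0,0,2,1]
  r3 -= -1·r2 → [0,0,0,-3]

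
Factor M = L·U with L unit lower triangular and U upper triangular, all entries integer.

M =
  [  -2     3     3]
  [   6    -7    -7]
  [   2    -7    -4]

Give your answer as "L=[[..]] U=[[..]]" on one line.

  R1 -= -3·R0 → [0,2,2]
  R2 -= -1·R0 → [0,-4,-1]
  R2 -= -2·R1 → [0,0,3]

L=[[1,0,0],[-3,1,0],[-1,-2,1]] U=[[-2,3,3],[0,2,2],[0,0,3]]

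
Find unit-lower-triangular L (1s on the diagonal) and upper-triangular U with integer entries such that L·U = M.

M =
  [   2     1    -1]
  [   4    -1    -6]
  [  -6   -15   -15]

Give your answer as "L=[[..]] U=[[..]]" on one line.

L=[[1,0,0],[2,1,0],[-3,4,1]] U=[[2,1,-1],[0,-3,-4],[0,0,-2]]

  R1 -= 2·R0 → [0,-3,-4]
  R2 -= -3·R0 → [0,-12,-18]
  R2 -= 4·R1 → [0,0,-2]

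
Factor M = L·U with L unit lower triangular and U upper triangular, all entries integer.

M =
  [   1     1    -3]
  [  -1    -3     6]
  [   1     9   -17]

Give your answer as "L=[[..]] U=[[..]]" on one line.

L=[[1,0,0],[-1,1,0],[1,-4,1]] U=[[1,1,-3],[0,-2,3],[0,0,-2]]

  row1 -= -1·row0 → [0,-2,3]
  row2 -= 1·row0 → [0,8,-14]
  row2 -= -4·row1 → [0,0,-2]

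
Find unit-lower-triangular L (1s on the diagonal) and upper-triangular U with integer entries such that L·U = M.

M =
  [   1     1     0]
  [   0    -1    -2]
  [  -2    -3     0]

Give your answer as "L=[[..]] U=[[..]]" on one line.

  R1 -= 0·R0 → [0,-1,-2]
  R2 -= -2·R0 → [0,-1,0]
  R2 -= 1·R1 → [0,0,2]

L=[[1,0,0],[0,1,0],[-2,1,1]] U=[[1,1,0],[0,-1,-2],[0,0,2]]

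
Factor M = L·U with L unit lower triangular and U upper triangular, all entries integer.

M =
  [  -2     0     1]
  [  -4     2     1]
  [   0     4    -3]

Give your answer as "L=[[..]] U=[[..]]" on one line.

L=[[1,0,0],[2,1,0],[0,2,1]] U=[[-2,0,1],[0,2,-1],[0,0,-1]]

  r1 -= 2·r0 → [0,2,-1]
  r2 -= 0·r0 → [0,4,-3]
  r2 -= 2·r1 → [0,0,-1]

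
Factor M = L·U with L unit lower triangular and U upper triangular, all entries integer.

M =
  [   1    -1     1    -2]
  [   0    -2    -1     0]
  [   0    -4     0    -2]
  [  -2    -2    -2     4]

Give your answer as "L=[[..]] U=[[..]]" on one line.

L=[[1,0,0,0],[0,1,0,0],[0,2,1,0],[-2,2,1,1]] U=[[1,-1,1,-2],[0,-2,-1,0],[0,0,2,-2],[0,0,0,2]]

  r1 -= 0·r0 → [0,-2,-1,0]
  r2 -= 0·r0 → [0,-4,0,-2]
  r3 -= -2·r0 → [0,-4,0,0]
  r2 -= 2·r1 → [0,0,2,-2]
  r3 -= 2·r1 → [0,0,2,0]
  r3 -= 1·r2 → [0,0,0,2]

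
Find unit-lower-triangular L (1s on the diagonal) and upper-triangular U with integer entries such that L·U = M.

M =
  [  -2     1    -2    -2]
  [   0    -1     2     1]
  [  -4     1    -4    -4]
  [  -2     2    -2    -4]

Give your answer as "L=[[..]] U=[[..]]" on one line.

L=[[1,0,0,0],[0,1,0,0],[2,1,1,0],[1,-1,-1,1]] U=[[-2,1,-2,-2],[0,-1,2,1],[0,0,-2,-1],[0,0,0,-2]]

  r1 -= 0·r0 → [0,-1,2,1]
  r2 -= 2·r0 → [0,-1,0,0]
  r3 -= 1·r0 → [0,1,0,-2]
  r2 -= 1·r1 → [0,0,-2,-1]
  r3 -= -1·r1 → [0,0,2,-1]
  r3 -= -1·r2 → [0,0,0,-2]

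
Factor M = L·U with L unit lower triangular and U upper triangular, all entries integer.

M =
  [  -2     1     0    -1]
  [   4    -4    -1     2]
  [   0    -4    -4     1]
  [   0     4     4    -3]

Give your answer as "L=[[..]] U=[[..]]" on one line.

L=[[1,0,0,0],[-2,1,0,0],[0,2,1,0],[0,-2,-1,1]] U=[[-2,1,0,-1],[0,-2,-1,0],[0,0,-2,1],[0,0,0,-2]]

  row1 -= -2·row0 → [0,-2,-1,0]
  row2 -= 0·row0 → [0,-4,-4,1]
  row3 -= 0·row0 → [0,4,4,-3]
  row2 -= 2·row1 → [0,0,-2,1]
  row3 -= -2·row1 → [0,0,2,-3]
  row3 -= -1·row2 → [0,0,0,-2]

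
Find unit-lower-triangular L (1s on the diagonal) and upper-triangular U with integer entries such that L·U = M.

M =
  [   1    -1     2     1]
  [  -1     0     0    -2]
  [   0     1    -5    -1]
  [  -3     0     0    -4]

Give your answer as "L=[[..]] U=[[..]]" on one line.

  r1 -= -1·r0 → [0,-1,2,-1]
  r2 -= 0·r0 → [0,1,-5,-1]
  r3 -= -3·r0 → [0,-3,6,-1]
  r2 -= -1·r1 → [0,0,-3,-2]
  r3 -= 3·r1 → [0,0,0,2]
  r3 -= 0·r2 → [0,0,0,2]

L=[[1,0,0,0],[-1,1,0,0],[0,-1,1,0],[-3,3,0,1]] U=[[1,-1,2,1],[0,-1,2,-1],[0,0,-3,-2],[0,0,0,2]]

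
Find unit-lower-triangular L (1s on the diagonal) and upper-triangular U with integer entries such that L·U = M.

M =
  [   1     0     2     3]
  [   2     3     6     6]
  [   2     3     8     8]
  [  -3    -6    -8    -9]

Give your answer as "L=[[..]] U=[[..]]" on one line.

  R1 -= 2·R0 → [0,3,2,0]
  R2 -= 2·R0 → [0,3,4,2]
  R3 -= -3·R0 → [0,-6,-2,0]
  R2 -= 1·R1 → [0,0,2,2]
  R3 -= -2·R1 → [0,0,2,0]
  R3 -= 1·R2 → [0,0,0,-2]

L=[[1,0,0,0],[2,1,0,0],[2,1,1,0],[-3,-2,1,1]] U=[[1,0,2,3],[0,3,2,0],[0,0,2,2],[0,0,0,-2]]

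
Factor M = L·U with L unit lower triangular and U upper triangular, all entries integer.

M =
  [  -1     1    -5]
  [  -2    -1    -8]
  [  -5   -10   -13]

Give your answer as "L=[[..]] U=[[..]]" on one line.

L=[[1,0,0],[2,1,0],[5,5,1]] U=[[-1,1,-5],[0,-3,2],[0,0,2]]

  R1 -= 2·R0 → [0,-3,2]
  R2 -= 5·R0 → [0,-15,12]
  R2 -= 5·R1 → [0,0,2]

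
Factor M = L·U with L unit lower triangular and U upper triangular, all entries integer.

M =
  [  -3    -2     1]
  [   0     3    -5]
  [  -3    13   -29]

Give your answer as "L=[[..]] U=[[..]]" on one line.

  row1 -= 0·row0 → [0,3,-5]
  row2 -= 1·row0 → [0,15,-30]
  row2 -= 5·row1 → [0,0,-5]

L=[[1,0,0],[0,1,0],[1,5,1]] U=[[-3,-2,1],[0,3,-5],[0,0,-5]]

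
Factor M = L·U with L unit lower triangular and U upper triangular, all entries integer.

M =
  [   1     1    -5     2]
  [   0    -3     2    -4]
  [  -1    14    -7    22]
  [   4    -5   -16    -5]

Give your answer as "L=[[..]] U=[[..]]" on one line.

L=[[1,0,0,0],[0,1,0,0],[-1,-5,1,0],[4,3,1,1]] U=[[1,1,-5,2],[0,-3,2,-4],[0,0,-2,4],[0,0,0,-5]]

  R1 -= 0·R0 → [0,-3,2,-4]
  R2 -= -1·R0 → [0,15,-12,24]
  R3 -= 4·R0 → [0,-9,4,-13]
  R2 -= -5·R1 → [0,0,-2,4]
  R3 -= 3·R1 → [0,0,-2,-1]
  R3 -= 1·R2 → [0,0,0,-5]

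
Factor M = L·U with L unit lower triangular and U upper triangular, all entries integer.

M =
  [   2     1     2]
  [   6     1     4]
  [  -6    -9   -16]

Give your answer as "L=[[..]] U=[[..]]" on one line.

  R1 -= 3·R0 → [0,-2,-2]
  R2 -= -3·R0 → [0,-6,-10]
  R2 -= 3·R1 → [0,0,-4]

L=[[1,0,0],[3,1,0],[-3,3,1]] U=[[2,1,2],[0,-2,-2],[0,0,-4]]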